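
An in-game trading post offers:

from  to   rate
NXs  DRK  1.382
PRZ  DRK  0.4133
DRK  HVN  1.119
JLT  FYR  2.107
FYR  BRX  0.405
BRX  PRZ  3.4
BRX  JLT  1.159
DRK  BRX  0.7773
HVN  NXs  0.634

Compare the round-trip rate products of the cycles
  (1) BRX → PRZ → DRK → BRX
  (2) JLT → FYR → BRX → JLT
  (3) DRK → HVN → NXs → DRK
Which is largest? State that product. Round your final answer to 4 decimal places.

1.0923

(1) 3.4 × 0.4133 × 0.7773 = 1.09228
(2) 2.107 × 0.405 × 1.159 = 0.98902
(3) 1.119 × 0.634 × 1.382 = 0.98045
Highest is cycle (1) at 1.0923 (>1, arbitrage).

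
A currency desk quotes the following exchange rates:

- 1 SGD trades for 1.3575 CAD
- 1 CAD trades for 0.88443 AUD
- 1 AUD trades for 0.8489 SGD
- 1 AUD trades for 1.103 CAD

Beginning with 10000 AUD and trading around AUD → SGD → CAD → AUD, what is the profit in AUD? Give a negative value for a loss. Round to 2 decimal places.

192.01

10000 AUD × 0.8489 = 8489 SGD
8489 SGD × 1.3575 = 11523.8175 CAD
11523.8175 CAD × 0.88443 = 10192.009911525 AUD
Net change: 10192.009911525 − 10000 = 192.009911525 AUD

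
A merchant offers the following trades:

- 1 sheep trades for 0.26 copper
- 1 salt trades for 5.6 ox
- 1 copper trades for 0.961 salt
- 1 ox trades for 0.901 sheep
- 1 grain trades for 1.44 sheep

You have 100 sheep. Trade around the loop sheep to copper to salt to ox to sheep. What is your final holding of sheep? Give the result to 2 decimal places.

100 sheep × 0.26 = 26 copper
26 copper × 0.961 = 24.986 salt
24.986 salt × 5.6 = 139.9216 ox
139.9216 ox × 0.901 = 126.0693616 sheep

126.07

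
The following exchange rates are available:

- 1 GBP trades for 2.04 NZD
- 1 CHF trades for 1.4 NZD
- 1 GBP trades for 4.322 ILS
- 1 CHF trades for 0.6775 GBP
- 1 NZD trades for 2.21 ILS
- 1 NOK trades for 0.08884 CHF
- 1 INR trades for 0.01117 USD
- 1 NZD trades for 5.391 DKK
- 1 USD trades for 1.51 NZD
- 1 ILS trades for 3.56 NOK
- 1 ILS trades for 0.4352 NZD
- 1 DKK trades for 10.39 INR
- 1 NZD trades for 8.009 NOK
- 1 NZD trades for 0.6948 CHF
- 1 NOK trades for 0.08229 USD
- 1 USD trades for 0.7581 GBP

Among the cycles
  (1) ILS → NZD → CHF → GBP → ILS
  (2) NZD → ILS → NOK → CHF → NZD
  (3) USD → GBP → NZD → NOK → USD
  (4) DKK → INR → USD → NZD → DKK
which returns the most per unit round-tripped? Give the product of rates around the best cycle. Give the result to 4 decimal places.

1.0193

(1) 0.4352 × 0.6948 × 0.6775 × 4.322 = 0.88541
(2) 2.21 × 3.56 × 0.08884 × 1.4 = 0.97854
(3) 0.7581 × 2.04 × 8.009 × 0.08229 = 1.01925
(4) 10.39 × 0.01117 × 1.51 × 5.391 = 0.94475
Highest is cycle (3) at 1.0193 (>1, arbitrage).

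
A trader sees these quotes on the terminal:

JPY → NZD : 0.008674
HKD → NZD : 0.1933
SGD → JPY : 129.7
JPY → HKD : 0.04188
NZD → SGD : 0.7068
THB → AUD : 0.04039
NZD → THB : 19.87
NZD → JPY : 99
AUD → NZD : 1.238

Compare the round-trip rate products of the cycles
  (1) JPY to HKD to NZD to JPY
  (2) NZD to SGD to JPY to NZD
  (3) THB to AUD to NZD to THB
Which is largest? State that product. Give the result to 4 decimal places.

(1) 0.04188 × 0.1933 × 99 = 0.80144
(2) 0.7068 × 129.7 × 0.008674 = 0.79516
(3) 0.04039 × 1.238 × 19.87 = 0.99356
Highest is cycle (3) at 0.9936 (≤1, no arbitrage).

0.9936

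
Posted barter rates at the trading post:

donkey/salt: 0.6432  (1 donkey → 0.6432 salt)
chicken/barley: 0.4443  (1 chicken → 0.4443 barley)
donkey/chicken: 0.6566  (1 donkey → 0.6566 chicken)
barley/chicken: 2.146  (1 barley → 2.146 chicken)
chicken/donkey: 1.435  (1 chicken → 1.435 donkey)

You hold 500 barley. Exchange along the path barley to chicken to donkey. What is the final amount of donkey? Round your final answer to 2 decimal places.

1539.76

500 barley × 2.146 = 1073 chicken
1073 chicken × 1.435 = 1539.755 donkey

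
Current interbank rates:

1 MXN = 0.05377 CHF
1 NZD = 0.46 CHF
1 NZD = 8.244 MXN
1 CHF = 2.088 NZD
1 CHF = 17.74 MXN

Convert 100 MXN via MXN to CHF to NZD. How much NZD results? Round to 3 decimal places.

11.227

100 MXN × 0.05377 = 5.377 CHF
5.377 CHF × 2.088 = 11.227176 NZD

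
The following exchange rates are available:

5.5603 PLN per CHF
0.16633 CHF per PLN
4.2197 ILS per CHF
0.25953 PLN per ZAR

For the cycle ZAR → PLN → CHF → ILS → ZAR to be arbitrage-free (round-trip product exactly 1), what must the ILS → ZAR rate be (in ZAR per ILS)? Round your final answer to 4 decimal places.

Known legs of the cycle: 0.25953 × 0.16633 × 4.2197 = 0.18215442679053
For no arbitrage the full-cycle product must be 1, so the missing rate is 1 / 0.18215442679053 ≈ 5.489847.

5.4898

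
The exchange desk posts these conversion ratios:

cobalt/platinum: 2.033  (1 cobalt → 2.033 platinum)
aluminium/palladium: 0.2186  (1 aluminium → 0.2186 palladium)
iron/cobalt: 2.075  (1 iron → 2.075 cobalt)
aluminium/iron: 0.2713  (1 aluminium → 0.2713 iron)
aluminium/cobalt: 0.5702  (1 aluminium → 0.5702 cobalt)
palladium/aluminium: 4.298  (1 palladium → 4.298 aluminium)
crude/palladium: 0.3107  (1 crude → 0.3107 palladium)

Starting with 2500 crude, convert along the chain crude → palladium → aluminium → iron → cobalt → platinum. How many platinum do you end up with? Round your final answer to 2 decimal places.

3820.79

2500 crude × 0.3107 = 776.75 palladium
776.75 palladium × 4.298 = 3338.4715 aluminium
3338.4715 aluminium × 0.2713 = 905.72731795 iron
905.72731795 iron × 2.075 = 1879.38418474625 cobalt
1879.38418474625 cobalt × 2.033 = 3820.78804758912625 platinum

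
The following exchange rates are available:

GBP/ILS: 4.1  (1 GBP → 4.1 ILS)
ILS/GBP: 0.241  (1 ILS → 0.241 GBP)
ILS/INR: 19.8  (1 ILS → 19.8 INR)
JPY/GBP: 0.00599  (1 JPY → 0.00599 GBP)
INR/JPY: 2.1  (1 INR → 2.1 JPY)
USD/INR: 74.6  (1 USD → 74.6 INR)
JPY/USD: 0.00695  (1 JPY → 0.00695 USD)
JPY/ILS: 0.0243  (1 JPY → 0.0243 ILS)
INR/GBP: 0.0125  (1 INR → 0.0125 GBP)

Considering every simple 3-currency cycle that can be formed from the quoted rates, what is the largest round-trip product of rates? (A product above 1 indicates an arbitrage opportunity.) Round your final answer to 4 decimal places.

INR→JPY→USD→INR: 2.1 × 0.00695 × 74.6 = 1.08879
INR→GBP→ILS→INR: 0.0125 × 4.1 × 19.8 = 1.01475
INR→JPY→ILS→INR: 2.1 × 0.0243 × 19.8 = 1.01039
Maximum is INR→JPY→USD→INR at 1.0888; arbitrage exists.

1.0888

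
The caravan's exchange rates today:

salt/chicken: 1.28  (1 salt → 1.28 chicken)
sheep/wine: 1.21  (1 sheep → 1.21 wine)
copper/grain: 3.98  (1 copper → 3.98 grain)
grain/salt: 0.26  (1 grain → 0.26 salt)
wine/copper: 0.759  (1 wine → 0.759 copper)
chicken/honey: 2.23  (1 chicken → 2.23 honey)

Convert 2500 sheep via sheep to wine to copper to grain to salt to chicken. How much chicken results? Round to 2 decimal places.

2500 sheep × 1.21 = 3025 wine
3025 wine × 0.759 = 2295.975 copper
2295.975 copper × 3.98 = 9137.9805 grain
9137.9805 grain × 0.26 = 2375.87493 salt
2375.87493 salt × 1.28 = 3041.1199104 chicken

3041.12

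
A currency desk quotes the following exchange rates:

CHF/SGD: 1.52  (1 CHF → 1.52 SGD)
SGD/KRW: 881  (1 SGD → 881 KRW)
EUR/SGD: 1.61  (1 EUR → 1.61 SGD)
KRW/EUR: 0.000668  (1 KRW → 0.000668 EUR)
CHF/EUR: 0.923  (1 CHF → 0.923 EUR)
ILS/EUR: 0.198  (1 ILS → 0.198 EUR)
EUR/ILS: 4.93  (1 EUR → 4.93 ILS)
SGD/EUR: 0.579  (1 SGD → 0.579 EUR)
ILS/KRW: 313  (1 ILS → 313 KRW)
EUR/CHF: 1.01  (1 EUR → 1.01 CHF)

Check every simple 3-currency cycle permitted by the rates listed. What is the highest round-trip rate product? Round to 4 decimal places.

1.0308

ILS→KRW→EUR→ILS: 313 × 0.000668 × 4.93 = 1.03078
SGD→KRW→EUR→SGD: 881 × 0.000668 × 1.61 = 0.94750
SGD→EUR→CHF→SGD: 0.579 × 1.01 × 1.52 = 0.88888
Maximum is ILS→KRW→EUR→ILS at 1.0308; arbitrage exists.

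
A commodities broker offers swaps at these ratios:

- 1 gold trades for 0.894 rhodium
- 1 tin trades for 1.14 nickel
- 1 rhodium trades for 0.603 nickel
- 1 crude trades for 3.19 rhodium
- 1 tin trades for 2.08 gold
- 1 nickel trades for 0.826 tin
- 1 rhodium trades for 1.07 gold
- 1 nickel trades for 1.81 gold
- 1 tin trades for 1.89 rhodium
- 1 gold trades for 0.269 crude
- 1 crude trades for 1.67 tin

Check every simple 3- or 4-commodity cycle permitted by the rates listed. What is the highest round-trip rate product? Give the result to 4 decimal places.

0.9757

rhodium→nickel→gold→rhodium: 0.603 × 1.81 × 0.894 = 0.97574
rhodium→nickel→tin→rhodium: 0.603 × 0.826 × 1.89 = 0.94137
rhodium→nickel→gold→crude→rhodium: 0.603 × 1.81 × 0.269 × 3.19 = 0.93657
crude→tin→gold→crude: 1.67 × 2.08 × 0.269 = 0.93440
nickel→gold→crude→tin→nickel: 1.81 × 0.269 × 1.67 × 1.14 = 0.92694
rhodium→nickel→tin→gold→rhodium: 0.603 × 0.826 × 2.08 × 0.894 = 0.92619
rhodium→gold→crude→rhodium: 1.07 × 0.269 × 3.19 = 0.91818
rhodium→gold→crude→tin→rhodium: 1.07 × 0.269 × 1.67 × 1.89 = 0.90848
Maximum is rhodium→nickel→gold→rhodium at 0.9757; no arbitrage — every cycle loses value.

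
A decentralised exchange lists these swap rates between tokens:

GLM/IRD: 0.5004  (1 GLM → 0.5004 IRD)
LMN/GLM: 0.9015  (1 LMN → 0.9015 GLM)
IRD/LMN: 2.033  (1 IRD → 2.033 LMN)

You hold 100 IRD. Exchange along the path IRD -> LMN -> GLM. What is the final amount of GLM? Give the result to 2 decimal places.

100 IRD × 2.033 = 203.3 LMN
203.3 LMN × 0.9015 = 183.27495 GLM

183.27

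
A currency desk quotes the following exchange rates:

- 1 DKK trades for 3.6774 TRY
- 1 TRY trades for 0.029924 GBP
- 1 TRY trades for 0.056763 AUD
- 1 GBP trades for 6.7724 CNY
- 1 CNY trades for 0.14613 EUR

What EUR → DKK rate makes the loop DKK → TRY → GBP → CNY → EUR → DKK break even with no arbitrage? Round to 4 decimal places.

Known legs of the cycle: 3.6774 × 0.029924 × 6.7724 × 0.14613 = 0.1089036668973642912
For no arbitrage the full-cycle product must be 1, so the missing rate is 1 / 0.1089036668973642912 ≈ 9.182427.

9.1824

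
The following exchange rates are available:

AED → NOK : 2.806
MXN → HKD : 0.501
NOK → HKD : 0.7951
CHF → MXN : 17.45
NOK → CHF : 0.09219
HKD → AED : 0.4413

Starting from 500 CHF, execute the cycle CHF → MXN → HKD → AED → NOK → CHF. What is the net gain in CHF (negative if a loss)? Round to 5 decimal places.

-0.99078

500 CHF × 17.45 = 8725 MXN
8725 MXN × 0.501 = 4371.225 HKD
4371.225 HKD × 0.4413 = 1929.0215925 AED
1929.0215925 AED × 2.806 = 5412.834588555 NOK
5412.834588555 NOK × 0.09219 = 499.00922071888545 CHF
Net change: 499.00922071888545 − 500 = -0.99077928111455 CHF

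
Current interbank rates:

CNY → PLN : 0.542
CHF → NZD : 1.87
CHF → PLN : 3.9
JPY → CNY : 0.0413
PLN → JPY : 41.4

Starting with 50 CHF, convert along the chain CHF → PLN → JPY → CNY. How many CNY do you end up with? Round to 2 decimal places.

50 CHF × 3.9 = 195 PLN
195 PLN × 41.4 = 8073 JPY
8073 JPY × 0.0413 = 333.4149 CNY

333.41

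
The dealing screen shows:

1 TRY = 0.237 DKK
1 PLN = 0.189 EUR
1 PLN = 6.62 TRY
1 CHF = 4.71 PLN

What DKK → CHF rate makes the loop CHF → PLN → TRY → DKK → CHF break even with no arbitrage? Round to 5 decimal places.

Known legs of the cycle: 4.71 × 6.62 × 0.237 = 7.3897074
For no arbitrage the full-cycle product must be 1, so the missing rate is 1 / 7.3897074 ≈ 0.1353234.

0.13532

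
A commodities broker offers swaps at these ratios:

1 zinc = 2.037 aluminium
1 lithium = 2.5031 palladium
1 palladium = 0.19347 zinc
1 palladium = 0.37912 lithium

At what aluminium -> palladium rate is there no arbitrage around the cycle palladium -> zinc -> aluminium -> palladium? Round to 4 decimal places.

2.5374

Known legs of the cycle: 0.19347 × 2.037 = 0.39409839
For no arbitrage the full-cycle product must be 1, so the missing rate is 1 / 0.39409839 ≈ 2.537437.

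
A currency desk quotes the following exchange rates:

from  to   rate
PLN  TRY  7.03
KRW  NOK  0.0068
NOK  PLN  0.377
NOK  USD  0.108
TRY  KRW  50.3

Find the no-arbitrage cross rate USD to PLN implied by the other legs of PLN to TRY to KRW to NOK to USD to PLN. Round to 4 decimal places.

3.8507

Known legs of the cycle: 7.03 × 50.3 × 0.0068 × 0.108 = 0.2596904496
For no arbitrage the full-cycle product must be 1, so the missing rate is 1 / 0.2596904496 ≈ 3.850738.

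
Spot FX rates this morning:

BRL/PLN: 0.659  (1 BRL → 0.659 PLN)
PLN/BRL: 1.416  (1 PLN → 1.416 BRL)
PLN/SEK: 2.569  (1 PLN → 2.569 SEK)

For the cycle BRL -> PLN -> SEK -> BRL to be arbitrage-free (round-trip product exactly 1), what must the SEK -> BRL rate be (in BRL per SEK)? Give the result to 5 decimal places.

Known legs of the cycle: 0.659 × 2.569 = 1.692971
For no arbitrage the full-cycle product must be 1, so the missing rate is 1 / 1.692971 ≈ 0.5906776.

0.59068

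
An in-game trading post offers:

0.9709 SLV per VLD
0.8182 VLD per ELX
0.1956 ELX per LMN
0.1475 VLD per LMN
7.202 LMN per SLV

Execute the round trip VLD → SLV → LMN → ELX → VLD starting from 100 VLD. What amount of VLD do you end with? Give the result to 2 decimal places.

111.91

100 VLD × 0.9709 = 97.09 SLV
97.09 SLV × 7.202 = 699.24218 LMN
699.24218 LMN × 0.1956 = 136.771770408 ELX
136.771770408 ELX × 0.8182 = 111.9066625478256 VLD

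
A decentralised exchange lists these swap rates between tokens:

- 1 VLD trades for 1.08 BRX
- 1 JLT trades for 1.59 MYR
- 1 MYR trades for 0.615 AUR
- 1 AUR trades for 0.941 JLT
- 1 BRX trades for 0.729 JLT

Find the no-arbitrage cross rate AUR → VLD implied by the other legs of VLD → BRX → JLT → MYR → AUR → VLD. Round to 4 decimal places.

1.2989

Known legs of the cycle: 1.08 × 0.729 × 1.59 × 0.615 = 0.769880862
For no arbitrage the full-cycle product must be 1, so the missing rate is 1 / 0.769880862 ≈ 1.298902.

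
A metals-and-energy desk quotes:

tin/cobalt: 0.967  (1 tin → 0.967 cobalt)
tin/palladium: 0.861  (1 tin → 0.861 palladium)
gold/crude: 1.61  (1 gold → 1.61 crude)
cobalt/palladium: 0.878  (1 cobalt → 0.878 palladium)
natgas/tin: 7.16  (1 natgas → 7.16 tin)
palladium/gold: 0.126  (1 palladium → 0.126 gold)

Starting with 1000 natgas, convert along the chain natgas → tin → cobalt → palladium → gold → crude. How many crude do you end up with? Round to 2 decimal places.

1233.19

1000 natgas × 7.16 = 7160 tin
7160 tin × 0.967 = 6923.72 cobalt
6923.72 cobalt × 0.878 = 6079.02616 palladium
6079.02616 palladium × 0.126 = 765.95729616 gold
765.95729616 gold × 1.61 = 1233.1912468176 crude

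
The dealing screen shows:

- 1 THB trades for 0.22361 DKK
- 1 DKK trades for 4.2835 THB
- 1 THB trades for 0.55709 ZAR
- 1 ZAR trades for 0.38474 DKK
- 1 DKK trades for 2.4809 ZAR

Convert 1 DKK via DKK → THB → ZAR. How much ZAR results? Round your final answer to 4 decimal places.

2.3863

1 DKK × 4.2835 = 4.2835 THB
4.2835 THB × 0.55709 = 2.386295015 ZAR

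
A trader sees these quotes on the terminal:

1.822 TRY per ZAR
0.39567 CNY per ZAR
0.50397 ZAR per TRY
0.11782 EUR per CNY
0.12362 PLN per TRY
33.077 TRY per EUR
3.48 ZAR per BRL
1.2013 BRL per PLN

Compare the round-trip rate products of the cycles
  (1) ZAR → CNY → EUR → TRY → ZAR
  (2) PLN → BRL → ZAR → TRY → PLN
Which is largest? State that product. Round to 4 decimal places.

0.9416

(1) 0.39567 × 0.11782 × 33.077 × 0.50397 = 0.77711
(2) 1.2013 × 3.48 × 1.822 × 0.12362 = 0.94160
Highest is cycle (2) at 0.9416 (≤1, no arbitrage).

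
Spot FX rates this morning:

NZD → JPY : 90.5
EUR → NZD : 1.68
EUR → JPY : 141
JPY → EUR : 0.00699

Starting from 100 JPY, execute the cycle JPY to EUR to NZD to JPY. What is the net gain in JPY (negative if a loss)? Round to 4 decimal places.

6.2760

100 JPY × 0.00699 = 0.699 EUR
0.699 EUR × 1.68 = 1.17432 NZD
1.17432 NZD × 90.5 = 106.27596 JPY
Net change: 106.27596 − 100 = 6.27596 JPY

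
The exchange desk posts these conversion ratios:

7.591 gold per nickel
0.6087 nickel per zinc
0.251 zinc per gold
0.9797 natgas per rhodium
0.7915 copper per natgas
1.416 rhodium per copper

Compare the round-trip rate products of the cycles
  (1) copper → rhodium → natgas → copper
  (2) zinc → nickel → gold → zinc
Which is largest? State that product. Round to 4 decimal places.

(1) 1.416 × 0.9797 × 0.7915 = 1.09801
(2) 0.6087 × 7.591 × 0.251 = 1.15978
Highest is cycle (2) at 1.1598 (>1, arbitrage).

1.1598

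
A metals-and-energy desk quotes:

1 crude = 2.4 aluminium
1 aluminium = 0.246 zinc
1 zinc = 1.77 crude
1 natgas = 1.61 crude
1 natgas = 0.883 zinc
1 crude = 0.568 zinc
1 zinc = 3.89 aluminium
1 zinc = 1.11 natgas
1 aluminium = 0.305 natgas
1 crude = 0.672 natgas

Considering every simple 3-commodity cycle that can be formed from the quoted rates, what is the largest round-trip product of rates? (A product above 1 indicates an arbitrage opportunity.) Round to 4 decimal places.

1.1785

aluminium→natgas→crude→aluminium: 0.305 × 1.61 × 2.4 = 1.17852
natgas→zinc→crude→natgas: 0.883 × 1.77 × 0.672 = 1.05028
aluminium→natgas→zinc→aluminium: 0.305 × 0.883 × 3.89 = 1.04764
aluminium→zinc→crude→aluminium: 0.246 × 1.77 × 2.4 = 1.04501
natgas→crude→zinc→natgas: 1.61 × 0.568 × 1.11 = 1.01507
Maximum is aluminium→natgas→crude→aluminium at 1.1785; arbitrage exists.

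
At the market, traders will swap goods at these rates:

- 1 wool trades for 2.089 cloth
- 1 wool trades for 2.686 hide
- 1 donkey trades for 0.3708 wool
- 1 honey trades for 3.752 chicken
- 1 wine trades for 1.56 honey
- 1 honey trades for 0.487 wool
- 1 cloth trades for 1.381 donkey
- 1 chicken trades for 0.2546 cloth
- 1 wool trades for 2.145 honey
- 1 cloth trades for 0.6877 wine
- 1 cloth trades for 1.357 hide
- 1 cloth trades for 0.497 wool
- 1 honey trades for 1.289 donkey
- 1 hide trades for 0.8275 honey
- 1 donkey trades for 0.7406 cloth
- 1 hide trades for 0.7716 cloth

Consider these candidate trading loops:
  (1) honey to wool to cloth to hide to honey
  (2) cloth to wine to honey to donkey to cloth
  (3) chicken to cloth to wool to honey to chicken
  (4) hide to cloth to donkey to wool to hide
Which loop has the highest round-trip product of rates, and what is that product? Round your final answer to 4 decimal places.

(1) 0.487 × 2.089 × 1.357 × 0.8275 = 1.14239
(2) 0.6877 × 1.56 × 1.289 × 0.7406 = 1.02414
(3) 0.2546 × 0.497 × 2.145 × 3.752 = 1.01837
(4) 0.7716 × 1.381 × 0.3708 × 2.686 = 1.06128
Highest is cycle (1) at 1.1424 (>1, arbitrage).

1.1424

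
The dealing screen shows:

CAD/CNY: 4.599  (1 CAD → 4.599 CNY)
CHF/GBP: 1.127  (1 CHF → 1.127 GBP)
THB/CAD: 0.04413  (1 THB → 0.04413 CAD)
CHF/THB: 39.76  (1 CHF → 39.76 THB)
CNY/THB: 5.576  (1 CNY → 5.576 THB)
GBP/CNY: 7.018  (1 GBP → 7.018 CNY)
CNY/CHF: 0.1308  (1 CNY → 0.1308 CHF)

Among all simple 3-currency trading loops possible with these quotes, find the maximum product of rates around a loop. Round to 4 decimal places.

CNY→THB→CAD→CNY: 5.576 × 0.04413 × 4.599 = 1.13167
CNY→CHF→GBP→CNY: 0.1308 × 1.127 × 7.018 = 1.03453
Maximum is CNY→THB→CAD→CNY at 1.1317; arbitrage exists.

1.1317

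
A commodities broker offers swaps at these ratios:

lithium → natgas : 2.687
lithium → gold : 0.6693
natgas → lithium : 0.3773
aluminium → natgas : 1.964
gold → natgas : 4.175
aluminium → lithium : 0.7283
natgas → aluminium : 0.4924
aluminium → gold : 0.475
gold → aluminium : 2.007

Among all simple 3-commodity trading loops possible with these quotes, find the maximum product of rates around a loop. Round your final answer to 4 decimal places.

1.0543

lithium→gold→natgas→lithium: 0.6693 × 4.175 × 0.3773 = 1.05430
aluminium→lithium→gold→aluminium: 0.7283 × 0.6693 × 2.007 = 0.97831
aluminium→gold→natgas→aluminium: 0.475 × 4.175 × 0.4924 = 0.97649
aluminium→lithium→natgas→aluminium: 0.7283 × 2.687 × 0.4924 = 0.96360
Maximum is lithium→gold→natgas→lithium at 1.0543; arbitrage exists.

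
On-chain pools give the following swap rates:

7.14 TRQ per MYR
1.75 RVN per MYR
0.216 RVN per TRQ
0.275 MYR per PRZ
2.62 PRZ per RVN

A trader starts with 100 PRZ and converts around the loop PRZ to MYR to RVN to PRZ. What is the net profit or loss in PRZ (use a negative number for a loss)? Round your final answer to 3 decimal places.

26.088

100 PRZ × 0.275 = 27.5 MYR
27.5 MYR × 1.75 = 48.125 RVN
48.125 RVN × 2.62 = 126.0875 PRZ
Net change: 126.0875 − 100 = 26.0875 PRZ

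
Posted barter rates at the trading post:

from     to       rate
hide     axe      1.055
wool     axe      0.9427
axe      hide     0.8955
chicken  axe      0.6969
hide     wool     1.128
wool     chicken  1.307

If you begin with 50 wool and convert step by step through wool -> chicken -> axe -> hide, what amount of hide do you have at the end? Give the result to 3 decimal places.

50 wool × 1.307 = 65.35 chicken
65.35 chicken × 0.6969 = 45.542415 axe
45.542415 axe × 0.8955 = 40.7832326325 hide

40.783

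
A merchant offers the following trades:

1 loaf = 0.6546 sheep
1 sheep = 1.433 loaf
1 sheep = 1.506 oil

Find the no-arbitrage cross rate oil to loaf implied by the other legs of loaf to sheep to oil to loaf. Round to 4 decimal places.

Known legs of the cycle: 0.6546 × 1.506 = 0.9858276
For no arbitrage the full-cycle product must be 1, so the missing rate is 1 / 0.9858276 ≈ 1.014376.

1.0144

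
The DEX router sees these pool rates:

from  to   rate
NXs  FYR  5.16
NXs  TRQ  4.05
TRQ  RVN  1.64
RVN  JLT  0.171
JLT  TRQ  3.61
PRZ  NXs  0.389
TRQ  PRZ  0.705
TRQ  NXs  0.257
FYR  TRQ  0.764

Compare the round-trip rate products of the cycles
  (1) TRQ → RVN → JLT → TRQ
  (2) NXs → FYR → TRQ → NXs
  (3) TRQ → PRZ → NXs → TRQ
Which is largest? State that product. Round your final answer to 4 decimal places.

1.1107

(1) 1.64 × 0.171 × 3.61 = 1.01239
(2) 5.16 × 0.764 × 0.257 = 1.01316
(3) 0.705 × 0.389 × 4.05 = 1.11069
Highest is cycle (3) at 1.1107 (>1, arbitrage).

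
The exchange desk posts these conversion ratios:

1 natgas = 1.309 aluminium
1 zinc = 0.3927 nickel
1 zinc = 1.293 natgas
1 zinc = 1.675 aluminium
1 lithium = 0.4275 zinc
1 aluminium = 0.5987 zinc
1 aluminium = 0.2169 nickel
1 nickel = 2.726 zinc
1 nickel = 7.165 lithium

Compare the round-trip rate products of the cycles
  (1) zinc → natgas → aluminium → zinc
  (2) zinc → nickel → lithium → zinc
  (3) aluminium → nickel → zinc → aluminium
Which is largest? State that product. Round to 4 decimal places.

(1) 1.293 × 1.309 × 0.5987 = 1.01332
(2) 0.3927 × 7.165 × 0.4275 = 1.20285
(3) 0.2169 × 2.726 × 1.675 = 0.99038
Highest is cycle (2) at 1.2029 (>1, arbitrage).

1.2029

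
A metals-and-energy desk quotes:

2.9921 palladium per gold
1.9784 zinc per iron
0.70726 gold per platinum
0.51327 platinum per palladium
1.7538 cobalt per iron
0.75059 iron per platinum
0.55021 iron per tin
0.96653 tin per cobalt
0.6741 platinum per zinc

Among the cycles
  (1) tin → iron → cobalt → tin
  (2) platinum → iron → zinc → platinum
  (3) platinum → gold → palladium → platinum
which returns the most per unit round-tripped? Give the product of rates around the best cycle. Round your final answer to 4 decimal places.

(1) 0.55021 × 1.7538 × 0.96653 = 0.93266
(2) 0.75059 × 1.9784 × 0.6741 = 1.00102
(3) 0.70726 × 2.9921 × 0.51327 = 1.08618
Highest is cycle (3) at 1.0862 (>1, arbitrage).

1.0862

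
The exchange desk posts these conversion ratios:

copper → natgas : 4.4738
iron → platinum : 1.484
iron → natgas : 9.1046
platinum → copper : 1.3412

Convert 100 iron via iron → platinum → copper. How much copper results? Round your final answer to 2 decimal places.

100 iron × 1.484 = 148.4 platinum
148.4 platinum × 1.3412 = 199.03408 copper

199.03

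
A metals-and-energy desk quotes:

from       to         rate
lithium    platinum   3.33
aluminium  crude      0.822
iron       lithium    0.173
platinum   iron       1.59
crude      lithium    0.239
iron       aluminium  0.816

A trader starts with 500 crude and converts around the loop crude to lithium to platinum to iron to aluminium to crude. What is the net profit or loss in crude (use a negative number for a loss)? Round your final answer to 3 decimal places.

500 crude × 0.239 = 119.5 lithium
119.5 lithium × 3.33 = 397.935 platinum
397.935 platinum × 1.59 = 632.71665 iron
632.71665 iron × 0.816 = 516.2967864 aluminium
516.2967864 aluminium × 0.822 = 424.3959584208 crude
Net change: 424.3959584208 − 500 = -75.6040415792 crude

-75.604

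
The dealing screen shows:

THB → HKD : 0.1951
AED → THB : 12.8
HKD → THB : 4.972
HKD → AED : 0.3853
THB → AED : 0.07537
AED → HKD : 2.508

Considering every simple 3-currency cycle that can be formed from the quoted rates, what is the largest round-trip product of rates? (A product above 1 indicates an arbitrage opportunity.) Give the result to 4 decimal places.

AED→THB→HKD→AED: 12.8 × 0.1951 × 0.3853 = 0.96220
AED→HKD→THB→AED: 2.508 × 4.972 × 0.07537 = 0.93985
Maximum is AED→THB→HKD→AED at 0.9622; no arbitrage — every cycle loses value.

0.9622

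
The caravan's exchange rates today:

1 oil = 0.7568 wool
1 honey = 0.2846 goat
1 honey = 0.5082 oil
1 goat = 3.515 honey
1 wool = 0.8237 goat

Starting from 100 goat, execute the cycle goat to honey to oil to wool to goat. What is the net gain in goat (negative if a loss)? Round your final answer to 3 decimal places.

100 goat × 3.515 = 351.5 honey
351.5 honey × 0.5082 = 178.6323 oil
178.6323 oil × 0.7568 = 135.18892464 wool
135.18892464 wool × 0.8237 = 111.355117225968 goat
Net change: 111.355117225968 − 100 = 11.355117225968 goat

11.355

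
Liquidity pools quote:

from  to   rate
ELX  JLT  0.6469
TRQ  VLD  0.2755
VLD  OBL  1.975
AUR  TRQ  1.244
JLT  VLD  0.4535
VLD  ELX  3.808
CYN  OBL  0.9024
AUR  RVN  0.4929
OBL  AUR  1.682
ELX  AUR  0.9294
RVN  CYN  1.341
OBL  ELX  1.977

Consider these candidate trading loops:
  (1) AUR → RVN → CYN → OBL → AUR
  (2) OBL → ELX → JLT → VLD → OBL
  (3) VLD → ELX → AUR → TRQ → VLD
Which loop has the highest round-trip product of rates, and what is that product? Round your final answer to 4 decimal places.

(1) 0.4929 × 1.341 × 0.9024 × 1.682 = 1.00326
(2) 1.977 × 0.6469 × 0.4535 × 1.975 = 1.14548
(3) 3.808 × 0.9294 × 1.244 × 0.2755 = 1.21295
Highest is cycle (3) at 1.2129 (>1, arbitrage).

1.2129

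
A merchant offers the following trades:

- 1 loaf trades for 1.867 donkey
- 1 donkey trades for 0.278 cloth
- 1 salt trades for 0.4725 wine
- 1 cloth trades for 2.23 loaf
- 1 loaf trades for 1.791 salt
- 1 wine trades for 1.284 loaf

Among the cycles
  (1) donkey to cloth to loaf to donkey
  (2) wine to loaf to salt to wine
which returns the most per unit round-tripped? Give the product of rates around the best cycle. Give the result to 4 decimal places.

(1) 0.278 × 2.23 × 1.867 = 1.15743
(2) 1.284 × 1.791 × 0.4725 = 1.08658
Highest is cycle (1) at 1.1574 (>1, arbitrage).

1.1574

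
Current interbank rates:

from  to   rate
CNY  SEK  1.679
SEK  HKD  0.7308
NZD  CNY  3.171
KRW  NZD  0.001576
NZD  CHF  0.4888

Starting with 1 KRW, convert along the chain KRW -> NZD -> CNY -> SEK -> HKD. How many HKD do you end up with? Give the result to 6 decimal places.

0.006132

1 KRW × 0.001576 = 0.001576 NZD
0.001576 NZD × 3.171 = 0.004997496 CNY
0.004997496 CNY × 1.679 = 0.008390795784 SEK
0.008390795784 SEK × 0.7308 = 0.0061319935589472 HKD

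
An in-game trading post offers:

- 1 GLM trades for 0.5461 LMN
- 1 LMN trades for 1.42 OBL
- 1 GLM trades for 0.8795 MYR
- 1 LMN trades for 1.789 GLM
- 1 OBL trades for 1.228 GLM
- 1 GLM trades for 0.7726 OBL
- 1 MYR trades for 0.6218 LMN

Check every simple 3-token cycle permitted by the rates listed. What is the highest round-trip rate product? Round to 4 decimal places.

MYR→LMN→GLM→MYR: 0.6218 × 1.789 × 0.8795 = 0.97836
LMN→OBL→GLM→LMN: 1.42 × 1.228 × 0.5461 = 0.95227
Maximum is MYR→LMN→GLM→MYR at 0.9784; no arbitrage — every cycle loses value.

0.9784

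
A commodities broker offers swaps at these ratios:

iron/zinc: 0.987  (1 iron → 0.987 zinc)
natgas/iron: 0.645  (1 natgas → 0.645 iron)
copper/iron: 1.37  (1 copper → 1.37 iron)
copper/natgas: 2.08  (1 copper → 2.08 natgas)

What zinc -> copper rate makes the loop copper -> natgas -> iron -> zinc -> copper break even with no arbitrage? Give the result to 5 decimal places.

0.75520

Known legs of the cycle: 2.08 × 0.645 × 0.987 = 1.3241592
For no arbitrage the full-cycle product must be 1, so the missing rate is 1 / 1.3241592 ≈ 0.7551962.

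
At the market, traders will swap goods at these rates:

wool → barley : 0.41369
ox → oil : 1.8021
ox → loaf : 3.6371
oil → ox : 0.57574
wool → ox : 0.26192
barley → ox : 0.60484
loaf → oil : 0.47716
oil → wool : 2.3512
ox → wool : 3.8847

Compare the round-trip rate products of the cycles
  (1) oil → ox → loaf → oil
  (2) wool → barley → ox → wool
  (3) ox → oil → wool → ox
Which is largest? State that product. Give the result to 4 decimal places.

(1) 0.57574 × 3.6371 × 0.47716 = 0.99918
(2) 0.41369 × 0.60484 × 3.8847 = 0.97202
(3) 1.8021 × 2.3512 × 0.26192 = 1.10978
Highest is cycle (3) at 1.1098 (>1, arbitrage).

1.1098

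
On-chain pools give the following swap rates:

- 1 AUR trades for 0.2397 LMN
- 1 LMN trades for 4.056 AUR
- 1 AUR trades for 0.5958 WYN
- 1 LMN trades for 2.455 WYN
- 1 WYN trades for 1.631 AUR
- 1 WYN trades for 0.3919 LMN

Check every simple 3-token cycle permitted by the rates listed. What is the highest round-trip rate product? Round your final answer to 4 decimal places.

0.9598

LMN→WYN→AUR→LMN: 2.455 × 1.631 × 0.2397 = 0.95978
LMN→AUR→WYN→LMN: 4.056 × 0.5958 × 0.3919 = 0.94705
Maximum is LMN→WYN→AUR→LMN at 0.9598; no arbitrage — every cycle loses value.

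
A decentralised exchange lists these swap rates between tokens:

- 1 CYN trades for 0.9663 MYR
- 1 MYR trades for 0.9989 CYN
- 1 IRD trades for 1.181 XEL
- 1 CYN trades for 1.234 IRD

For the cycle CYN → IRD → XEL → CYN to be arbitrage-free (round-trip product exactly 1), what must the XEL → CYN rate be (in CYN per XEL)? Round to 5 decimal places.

Known legs of the cycle: 1.234 × 1.181 = 1.457354
For no arbitrage the full-cycle product must be 1, so the missing rate is 1 / 1.457354 ≈ 0.6861751.

0.68618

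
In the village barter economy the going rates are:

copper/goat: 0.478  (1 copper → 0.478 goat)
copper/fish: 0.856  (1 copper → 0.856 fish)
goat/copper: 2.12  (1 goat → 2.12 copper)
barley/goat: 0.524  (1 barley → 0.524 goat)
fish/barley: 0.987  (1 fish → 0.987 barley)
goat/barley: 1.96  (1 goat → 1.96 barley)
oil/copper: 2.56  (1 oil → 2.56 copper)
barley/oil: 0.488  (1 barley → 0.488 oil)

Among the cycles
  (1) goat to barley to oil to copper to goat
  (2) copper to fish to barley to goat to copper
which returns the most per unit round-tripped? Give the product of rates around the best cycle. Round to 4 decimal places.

1.1704

(1) 1.96 × 0.488 × 2.56 × 0.478 = 1.17043
(2) 0.856 × 0.987 × 0.524 × 2.12 = 0.93855
Highest is cycle (1) at 1.1704 (>1, arbitrage).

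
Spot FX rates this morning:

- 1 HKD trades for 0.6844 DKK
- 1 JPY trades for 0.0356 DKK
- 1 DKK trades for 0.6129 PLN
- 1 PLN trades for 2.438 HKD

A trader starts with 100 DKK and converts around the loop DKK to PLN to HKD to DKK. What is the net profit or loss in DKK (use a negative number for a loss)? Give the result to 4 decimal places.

2.2665

100 DKK × 0.6129 = 61.29 PLN
61.29 PLN × 2.438 = 149.42502 HKD
149.42502 HKD × 0.6844 = 102.266483688 DKK
Net change: 102.266483688 − 100 = 2.266483688 DKK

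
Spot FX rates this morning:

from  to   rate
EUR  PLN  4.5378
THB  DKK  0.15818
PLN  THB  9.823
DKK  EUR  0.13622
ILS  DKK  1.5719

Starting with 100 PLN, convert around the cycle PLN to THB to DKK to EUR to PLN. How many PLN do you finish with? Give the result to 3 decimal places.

100 PLN × 9.823 = 982.3 THB
982.3 THB × 0.15818 = 155.380214 DKK
155.380214 DKK × 0.13622 = 21.16589275108 EUR
21.16589275108 EUR × 4.5378 = 96.046588125850824 PLN

96.047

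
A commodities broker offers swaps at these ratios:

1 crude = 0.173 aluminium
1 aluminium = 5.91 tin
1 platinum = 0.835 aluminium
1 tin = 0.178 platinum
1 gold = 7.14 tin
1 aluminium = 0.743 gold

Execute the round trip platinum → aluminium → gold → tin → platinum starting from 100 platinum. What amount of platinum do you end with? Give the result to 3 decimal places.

100 platinum × 0.835 = 83.5 aluminium
83.5 aluminium × 0.743 = 62.0405 gold
62.0405 gold × 7.14 = 442.96917 tin
442.96917 tin × 0.178 = 78.84851226 platinum

78.849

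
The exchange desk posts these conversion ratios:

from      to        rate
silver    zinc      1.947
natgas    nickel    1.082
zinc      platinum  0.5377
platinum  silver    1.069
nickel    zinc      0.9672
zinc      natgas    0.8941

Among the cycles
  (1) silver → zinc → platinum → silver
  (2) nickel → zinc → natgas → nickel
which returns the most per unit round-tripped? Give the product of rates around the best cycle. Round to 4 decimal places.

(1) 1.947 × 0.5377 × 1.069 = 1.11914
(2) 0.9672 × 0.8941 × 1.082 = 0.93568
Highest is cycle (1) at 1.1191 (>1, arbitrage).

1.1191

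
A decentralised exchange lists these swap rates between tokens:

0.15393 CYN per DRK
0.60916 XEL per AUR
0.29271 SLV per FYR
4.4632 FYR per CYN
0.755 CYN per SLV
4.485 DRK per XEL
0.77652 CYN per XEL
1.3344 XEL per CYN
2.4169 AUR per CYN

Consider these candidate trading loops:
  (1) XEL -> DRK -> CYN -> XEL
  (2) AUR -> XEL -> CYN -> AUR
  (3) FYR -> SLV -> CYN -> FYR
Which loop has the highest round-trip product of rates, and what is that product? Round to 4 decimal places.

(1) 4.485 × 0.15393 × 1.3344 = 0.92124
(2) 0.60916 × 0.77652 × 2.4169 = 1.14325
(3) 0.29271 × 0.755 × 4.4632 = 0.98635
Highest is cycle (2) at 1.1433 (>1, arbitrage).

1.1433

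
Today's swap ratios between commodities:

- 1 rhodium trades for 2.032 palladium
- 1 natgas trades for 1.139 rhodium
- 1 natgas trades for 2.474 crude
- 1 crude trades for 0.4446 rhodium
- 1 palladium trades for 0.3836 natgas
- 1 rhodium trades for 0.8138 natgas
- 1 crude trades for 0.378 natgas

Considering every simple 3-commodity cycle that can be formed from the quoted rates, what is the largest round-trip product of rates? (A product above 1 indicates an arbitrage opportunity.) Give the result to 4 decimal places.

natgas→crude→rhodium→natgas: 2.474 × 0.4446 × 0.8138 = 0.89513
palladium→natgas→rhodium→palladium: 0.3836 × 1.139 × 2.032 = 0.88782
Maximum is natgas→crude→rhodium→natgas at 0.8951; no arbitrage — every cycle loses value.

0.8951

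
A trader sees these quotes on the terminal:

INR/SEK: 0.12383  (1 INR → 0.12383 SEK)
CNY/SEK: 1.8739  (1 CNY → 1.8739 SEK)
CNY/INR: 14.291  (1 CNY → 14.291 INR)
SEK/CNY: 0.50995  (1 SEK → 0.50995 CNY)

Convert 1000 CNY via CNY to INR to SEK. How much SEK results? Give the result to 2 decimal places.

1000 CNY × 14.291 = 14291 INR
14291 INR × 0.12383 = 1769.65453 SEK

1769.65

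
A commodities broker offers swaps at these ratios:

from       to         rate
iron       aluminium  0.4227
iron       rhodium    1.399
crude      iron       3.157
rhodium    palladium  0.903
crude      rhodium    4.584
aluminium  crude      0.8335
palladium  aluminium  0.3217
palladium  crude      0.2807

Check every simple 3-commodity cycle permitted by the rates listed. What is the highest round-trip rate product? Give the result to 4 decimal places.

1.1619

crude→rhodium→palladium→crude: 4.584 × 0.903 × 0.2807 = 1.16192
crude→iron→aluminium→crude: 3.157 × 0.4227 × 0.8335 = 1.11228
Maximum is crude→rhodium→palladium→crude at 1.1619; arbitrage exists.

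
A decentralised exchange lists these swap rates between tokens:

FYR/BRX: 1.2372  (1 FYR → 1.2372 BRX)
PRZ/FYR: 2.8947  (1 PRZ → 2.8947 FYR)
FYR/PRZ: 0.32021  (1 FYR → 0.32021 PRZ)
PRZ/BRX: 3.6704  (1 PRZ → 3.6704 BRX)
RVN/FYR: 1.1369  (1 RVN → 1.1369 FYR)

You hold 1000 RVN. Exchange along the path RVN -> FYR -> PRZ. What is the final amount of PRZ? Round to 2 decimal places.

1000 RVN × 1.1369 = 1136.9 FYR
1136.9 FYR × 0.32021 = 364.046749 PRZ

364.05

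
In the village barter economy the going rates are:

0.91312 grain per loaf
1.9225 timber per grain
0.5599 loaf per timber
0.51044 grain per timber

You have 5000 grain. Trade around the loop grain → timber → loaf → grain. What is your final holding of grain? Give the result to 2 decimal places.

5000 grain × 1.9225 = 9612.5 timber
9612.5 timber × 0.5599 = 5382.03875 loaf
5382.03875 loaf × 0.91312 = 4914.4472234 grain

4914.45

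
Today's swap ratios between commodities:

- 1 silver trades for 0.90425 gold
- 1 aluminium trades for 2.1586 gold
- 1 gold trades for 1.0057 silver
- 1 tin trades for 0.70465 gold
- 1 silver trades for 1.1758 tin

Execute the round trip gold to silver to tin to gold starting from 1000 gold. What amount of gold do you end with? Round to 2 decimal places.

1000 gold × 1.0057 = 1005.7 silver
1005.7 silver × 1.1758 = 1182.50206 tin
1182.50206 tin × 0.70465 = 833.250076579 gold

833.25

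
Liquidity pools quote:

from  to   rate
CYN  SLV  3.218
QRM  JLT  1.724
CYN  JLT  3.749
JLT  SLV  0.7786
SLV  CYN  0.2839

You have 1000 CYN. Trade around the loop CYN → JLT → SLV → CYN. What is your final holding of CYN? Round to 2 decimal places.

1000 CYN × 3.749 = 3749 JLT
3749 JLT × 0.7786 = 2918.9714 SLV
2918.9714 SLV × 0.2839 = 828.69598046 CYN

828.70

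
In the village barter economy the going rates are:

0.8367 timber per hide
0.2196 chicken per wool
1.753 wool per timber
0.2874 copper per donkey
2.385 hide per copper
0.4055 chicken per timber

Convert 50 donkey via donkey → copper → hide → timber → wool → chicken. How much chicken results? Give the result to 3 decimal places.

11.039

50 donkey × 0.2874 = 14.37 copper
14.37 copper × 2.385 = 34.27245 hide
34.27245 hide × 0.8367 = 28.675758915 timber
28.675758915 timber × 1.753 = 50.268605377995 wool
50.268605377995 wool × 0.2196 = 11.038985741007702 chicken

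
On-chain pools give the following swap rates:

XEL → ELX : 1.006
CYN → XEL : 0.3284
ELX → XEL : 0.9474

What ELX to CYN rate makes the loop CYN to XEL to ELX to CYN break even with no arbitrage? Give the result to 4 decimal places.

Known legs of the cycle: 0.3284 × 1.006 = 0.3303704
For no arbitrage the full-cycle product must be 1, so the missing rate is 1 / 0.3303704 ≈ 3.026906.

3.0269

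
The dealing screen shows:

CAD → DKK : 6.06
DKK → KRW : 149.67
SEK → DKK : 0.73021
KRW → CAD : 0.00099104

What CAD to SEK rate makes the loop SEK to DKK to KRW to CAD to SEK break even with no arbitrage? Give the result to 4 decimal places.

9.2326

Known legs of the cycle: 0.73021 × 149.67 × 0.00099104 = 0.108311287544928
For no arbitrage the full-cycle product must be 1, so the missing rate is 1 / 0.108311287544928 ≈ 9.232648.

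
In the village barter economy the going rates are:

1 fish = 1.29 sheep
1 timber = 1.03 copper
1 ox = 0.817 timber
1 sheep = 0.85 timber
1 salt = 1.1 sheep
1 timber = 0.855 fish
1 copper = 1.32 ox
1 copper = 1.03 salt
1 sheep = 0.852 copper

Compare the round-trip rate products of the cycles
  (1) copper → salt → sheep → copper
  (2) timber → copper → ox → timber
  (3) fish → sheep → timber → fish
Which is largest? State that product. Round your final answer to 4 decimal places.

(1) 1.03 × 1.1 × 0.852 = 0.96532
(2) 1.03 × 1.32 × 0.817 = 1.11079
(3) 1.29 × 0.85 × 0.855 = 0.93751
Highest is cycle (2) at 1.1108 (>1, arbitrage).

1.1108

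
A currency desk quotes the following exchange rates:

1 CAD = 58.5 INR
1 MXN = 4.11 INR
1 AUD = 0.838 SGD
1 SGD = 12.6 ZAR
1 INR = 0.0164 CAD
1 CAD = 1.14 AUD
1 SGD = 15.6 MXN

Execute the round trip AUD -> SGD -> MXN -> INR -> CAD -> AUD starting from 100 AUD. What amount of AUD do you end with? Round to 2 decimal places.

100.45

100 AUD × 0.838 = 83.8 SGD
83.8 SGD × 15.6 = 1307.28 MXN
1307.28 MXN × 4.11 = 5372.9208 INR
5372.9208 INR × 0.0164 = 88.11590112 CAD
88.11590112 CAD × 1.14 = 100.4521272768 AUD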